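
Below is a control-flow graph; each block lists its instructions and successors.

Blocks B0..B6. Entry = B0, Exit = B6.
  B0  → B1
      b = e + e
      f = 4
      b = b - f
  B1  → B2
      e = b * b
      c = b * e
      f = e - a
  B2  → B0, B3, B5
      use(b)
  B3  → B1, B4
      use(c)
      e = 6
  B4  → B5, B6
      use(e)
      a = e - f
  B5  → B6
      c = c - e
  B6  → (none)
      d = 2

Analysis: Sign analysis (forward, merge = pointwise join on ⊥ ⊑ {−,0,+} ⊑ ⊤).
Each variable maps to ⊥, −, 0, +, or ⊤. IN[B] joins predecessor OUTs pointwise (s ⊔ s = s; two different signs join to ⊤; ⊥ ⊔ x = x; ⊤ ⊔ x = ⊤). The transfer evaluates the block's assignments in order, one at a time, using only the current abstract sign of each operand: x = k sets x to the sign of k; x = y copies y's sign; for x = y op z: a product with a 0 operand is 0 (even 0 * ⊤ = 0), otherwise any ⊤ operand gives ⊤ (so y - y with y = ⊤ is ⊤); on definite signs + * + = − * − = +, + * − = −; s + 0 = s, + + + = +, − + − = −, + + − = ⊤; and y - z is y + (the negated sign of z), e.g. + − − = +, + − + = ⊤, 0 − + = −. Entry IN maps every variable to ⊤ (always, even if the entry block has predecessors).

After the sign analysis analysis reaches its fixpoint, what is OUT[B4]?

Fixpoint table:
  B0:   IN=(all ⊤)   OUT={f:+; rest ⊤}
  B1:   IN=(all ⊤)   OUT=(all ⊤)
  B2:   IN=(all ⊤)   OUT=(all ⊤)
  B3:   IN=(all ⊤)   OUT={e:+; rest ⊤}
  B4:   IN={e:+; rest ⊤}   OUT={e:+; rest ⊤}
  B5:   IN=(all ⊤)   OUT=(all ⊤)
  B6:   IN=(all ⊤)   OUT={d:+; rest ⊤}

Merge at B4: IN[B4] = OUT[B3] = {a: ⊤, b: ⊤, c: ⊤, d: ⊤, e: +, f: ⊤}
Applying B4's transfer function to that IN value gives OUT[B4] (row B4 above).

Answer: {a: ⊤, b: ⊤, c: ⊤, d: ⊤, e: +, f: ⊤}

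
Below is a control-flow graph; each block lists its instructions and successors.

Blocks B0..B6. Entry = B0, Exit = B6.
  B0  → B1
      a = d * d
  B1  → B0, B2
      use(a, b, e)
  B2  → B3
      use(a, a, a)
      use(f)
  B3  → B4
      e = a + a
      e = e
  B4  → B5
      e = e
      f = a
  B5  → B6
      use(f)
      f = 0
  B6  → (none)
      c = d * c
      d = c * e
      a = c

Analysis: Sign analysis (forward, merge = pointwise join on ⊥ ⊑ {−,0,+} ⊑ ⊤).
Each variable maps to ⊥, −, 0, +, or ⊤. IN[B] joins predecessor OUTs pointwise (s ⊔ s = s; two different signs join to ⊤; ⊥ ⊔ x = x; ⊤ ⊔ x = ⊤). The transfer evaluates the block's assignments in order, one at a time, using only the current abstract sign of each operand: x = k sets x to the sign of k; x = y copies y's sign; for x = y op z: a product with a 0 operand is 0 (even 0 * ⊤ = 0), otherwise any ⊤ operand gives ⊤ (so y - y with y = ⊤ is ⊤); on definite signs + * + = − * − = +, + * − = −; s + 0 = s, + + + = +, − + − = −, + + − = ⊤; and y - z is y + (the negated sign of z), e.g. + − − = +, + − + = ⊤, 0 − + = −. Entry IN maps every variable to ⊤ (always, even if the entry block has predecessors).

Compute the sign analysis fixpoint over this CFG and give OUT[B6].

Answer: {a: ⊤, b: ⊤, c: ⊤, d: ⊤, e: ⊤, f: 0}

Trace:
Converged values:
  B0: | IN=(all ⊤) | OUT=(all ⊤)
  B1: | IN=(all ⊤) | OUT=(all ⊤)
  B2: | IN=(all ⊤) | OUT=(all ⊤)
  B3: | IN=(all ⊤) | OUT=(all ⊤)
  B4: | IN=(all ⊤) | OUT=(all ⊤)
  B5: | IN=(all ⊤) | OUT={f:0; rest ⊤}
  B6: | IN={f:0; rest ⊤} | OUT={f:0; rest ⊤}

Merge at B6: IN[B6] = OUT[B5] = {a: ⊤, b: ⊤, c: ⊤, d: ⊤, e: ⊤, f: 0}
Applying B6's transfer function to that IN value gives OUT[B6] (row B6 above).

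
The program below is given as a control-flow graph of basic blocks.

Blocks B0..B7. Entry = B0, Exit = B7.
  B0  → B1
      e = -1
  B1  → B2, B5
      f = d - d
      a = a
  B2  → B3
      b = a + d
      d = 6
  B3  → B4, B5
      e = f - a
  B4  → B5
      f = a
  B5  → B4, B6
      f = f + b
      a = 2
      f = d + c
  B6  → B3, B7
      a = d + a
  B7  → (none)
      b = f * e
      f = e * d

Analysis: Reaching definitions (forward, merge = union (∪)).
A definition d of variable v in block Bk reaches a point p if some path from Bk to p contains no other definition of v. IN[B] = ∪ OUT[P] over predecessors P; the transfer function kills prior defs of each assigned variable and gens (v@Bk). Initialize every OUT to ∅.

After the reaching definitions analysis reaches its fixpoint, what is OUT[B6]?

Answer: {a@B6, b@B2, d@B2, e@B0, e@B3, f@B5}

Trace:
Fixpoint table:
  B0:   IN={}   OUT={e@B0}
  B1:   IN={e@B0}   OUT={a@B1, e@B0, f@B1}
  B2:   IN={a@B1, e@B0, f@B1}   OUT={a@B1, b@B2, d@B2, e@B0, f@B1}
  B3:   IN={a@B1, a@B6, b@B2, d@B2, e@B0, e@B3, f@B1, f@B5}   OUT={a@B1, a@B6, b@B2, d@B2, e@B3, f@B1, f@B5}
  B4:   IN={a@B1, a@B5, a@B6, b@B2, d@B2, e@B0, e@B3, f@B1, f@B5}   OUT={a@B1, a@B5, a@B6, b@B2, d@B2, e@B0, e@B3, f@B4}
  B5:   IN={a@B1, a@B5, a@B6, b@B2, d@B2, e@B0, e@B3, f@B1, f@B4, f@B5}   OUT={a@B5, b@B2, d@B2, e@B0, e@B3, f@B5}
  B6:   IN={a@B5, b@B2, d@B2, e@B0, e@B3, f@B5}   OUT={a@B6, b@B2, d@B2, e@B0, e@B3, f@B5}
  B7:   IN={a@B6, b@B2, d@B2, e@B0, e@B3, f@B5}   OUT={a@B6, b@B7, d@B2, e@B0, e@B3, f@B7}

Merge at B6: IN[B6] = OUT[B5] = {a@B5, b@B2, d@B2, e@B0, e@B3, f@B5}
Applying B6's transfer function to that IN value gives OUT[B6] (row B6 above).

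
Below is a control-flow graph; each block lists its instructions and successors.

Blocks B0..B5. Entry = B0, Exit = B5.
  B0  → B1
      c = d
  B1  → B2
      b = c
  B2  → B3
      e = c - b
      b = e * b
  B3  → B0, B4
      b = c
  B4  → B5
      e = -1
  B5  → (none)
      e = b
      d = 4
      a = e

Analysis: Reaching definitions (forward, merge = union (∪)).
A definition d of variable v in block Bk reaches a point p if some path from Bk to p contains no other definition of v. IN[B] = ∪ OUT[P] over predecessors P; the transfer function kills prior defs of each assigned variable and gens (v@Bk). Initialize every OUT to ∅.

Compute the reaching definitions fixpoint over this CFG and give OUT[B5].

Answer: {a@B5, b@B3, c@B0, d@B5, e@B5}

Trace:
Fixpoint table:
  B0: | IN={b@B3, c@B0, e@B2} | OUT={b@B3, c@B0, e@B2}
  B1: | IN={b@B3, c@B0, e@B2} | OUT={b@B1, c@B0, e@B2}
  B2: | IN={b@B1, c@B0, e@B2} | OUT={b@B2, c@B0, e@B2}
  B3: | IN={b@B2, c@B0, e@B2} | OUT={b@B3, c@B0, e@B2}
  B4: | IN={b@B3, c@B0, e@B2} | OUT={b@B3, c@B0, e@B4}
  B5: | IN={b@B3, c@B0, e@B4} | OUT={a@B5, b@B3, c@B0, d@B5, e@B5}

Merge at B5: IN[B5] = OUT[B4] = {b@B3, c@B0, e@B4}
Applying B5's transfer function to that IN value gives OUT[B5] (row B5 above).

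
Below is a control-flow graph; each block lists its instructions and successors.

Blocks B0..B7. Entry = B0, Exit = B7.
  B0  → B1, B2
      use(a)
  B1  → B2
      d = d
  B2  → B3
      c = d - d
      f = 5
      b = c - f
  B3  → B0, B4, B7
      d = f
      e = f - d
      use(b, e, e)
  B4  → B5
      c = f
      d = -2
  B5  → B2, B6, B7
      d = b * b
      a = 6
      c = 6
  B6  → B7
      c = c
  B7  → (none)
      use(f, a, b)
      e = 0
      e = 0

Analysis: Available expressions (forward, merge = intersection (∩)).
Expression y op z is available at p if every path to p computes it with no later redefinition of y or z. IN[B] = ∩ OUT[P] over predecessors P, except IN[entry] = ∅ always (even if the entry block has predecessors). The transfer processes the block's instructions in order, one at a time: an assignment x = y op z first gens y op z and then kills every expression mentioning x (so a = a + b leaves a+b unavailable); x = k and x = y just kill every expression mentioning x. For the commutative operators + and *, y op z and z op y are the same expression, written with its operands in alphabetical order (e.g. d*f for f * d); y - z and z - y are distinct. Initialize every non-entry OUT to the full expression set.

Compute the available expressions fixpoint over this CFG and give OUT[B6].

Per-block solution:
  B0:  IN={}  OUT={}
  B1:  IN={}  OUT={}
  B2:  IN={}  OUT={c-f, d-d}
  B3:  IN={c-f, d-d}  OUT={c-f, f-d}
  B4:  IN={c-f, f-d}  OUT={}
  B5:  IN={}  OUT={b*b}
  B6:  IN={b*b}  OUT={b*b}
  B7:  IN={}  OUT={}

Merge at B6: IN[B6] = OUT[B5] = {b*b}
Applying B6's transfer function to that IN value gives OUT[B6] (row B6 above).

Answer: {b*b}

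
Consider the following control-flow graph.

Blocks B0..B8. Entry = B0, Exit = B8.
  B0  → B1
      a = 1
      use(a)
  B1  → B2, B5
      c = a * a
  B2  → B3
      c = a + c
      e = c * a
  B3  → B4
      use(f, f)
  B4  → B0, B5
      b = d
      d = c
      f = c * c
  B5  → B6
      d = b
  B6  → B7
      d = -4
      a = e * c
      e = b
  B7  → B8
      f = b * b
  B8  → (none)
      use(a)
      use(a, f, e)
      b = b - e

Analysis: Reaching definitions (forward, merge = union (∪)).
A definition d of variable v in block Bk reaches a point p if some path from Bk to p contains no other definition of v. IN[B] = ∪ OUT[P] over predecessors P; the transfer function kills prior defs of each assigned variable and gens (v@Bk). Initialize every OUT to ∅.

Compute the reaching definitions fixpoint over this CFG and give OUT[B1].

Converged values:
  B0: | IN={a@B0, b@B4, c@B2, d@B4, e@B2, f@B4} | OUT={a@B0, b@B4, c@B2, d@B4, e@B2, f@B4}
  B1: | IN={a@B0, b@B4, c@B2, d@B4, e@B2, f@B4} | OUT={a@B0, b@B4, c@B1, d@B4, e@B2, f@B4}
  B2: | IN={a@B0, b@B4, c@B1, d@B4, e@B2, f@B4} | OUT={a@B0, b@B4, c@B2, d@B4, e@B2, f@B4}
  B3: | IN={a@B0, b@B4, c@B2, d@B4, e@B2, f@B4} | OUT={a@B0, b@B4, c@B2, d@B4, e@B2, f@B4}
  B4: | IN={a@B0, b@B4, c@B2, d@B4, e@B2, f@B4} | OUT={a@B0, b@B4, c@B2, d@B4, e@B2, f@B4}
  B5: | IN={a@B0, b@B4, c@B1, c@B2, d@B4, e@B2, f@B4} | OUT={a@B0, b@B4, c@B1, c@B2, d@B5, e@B2, f@B4}
  B6: | IN={a@B0, b@B4, c@B1, c@B2, d@B5, e@B2, f@B4} | OUT={a@B6, b@B4, c@B1, c@B2, d@B6, e@B6, f@B4}
  B7: | IN={a@B6, b@B4, c@B1, c@B2, d@B6, e@B6, f@B4} | OUT={a@B6, b@B4, c@B1, c@B2, d@B6, e@B6, f@B7}
  B8: | IN={a@B6, b@B4, c@B1, c@B2, d@B6, e@B6, f@B7} | OUT={a@B6, b@B8, c@B1, c@B2, d@B6, e@B6, f@B7}

Merge at B1: IN[B1] = OUT[B0] = {a@B0, b@B4, c@B2, d@B4, e@B2, f@B4}
Applying B1's transfer function to that IN value gives OUT[B1] (row B1 above).

Answer: {a@B0, b@B4, c@B1, d@B4, e@B2, f@B4}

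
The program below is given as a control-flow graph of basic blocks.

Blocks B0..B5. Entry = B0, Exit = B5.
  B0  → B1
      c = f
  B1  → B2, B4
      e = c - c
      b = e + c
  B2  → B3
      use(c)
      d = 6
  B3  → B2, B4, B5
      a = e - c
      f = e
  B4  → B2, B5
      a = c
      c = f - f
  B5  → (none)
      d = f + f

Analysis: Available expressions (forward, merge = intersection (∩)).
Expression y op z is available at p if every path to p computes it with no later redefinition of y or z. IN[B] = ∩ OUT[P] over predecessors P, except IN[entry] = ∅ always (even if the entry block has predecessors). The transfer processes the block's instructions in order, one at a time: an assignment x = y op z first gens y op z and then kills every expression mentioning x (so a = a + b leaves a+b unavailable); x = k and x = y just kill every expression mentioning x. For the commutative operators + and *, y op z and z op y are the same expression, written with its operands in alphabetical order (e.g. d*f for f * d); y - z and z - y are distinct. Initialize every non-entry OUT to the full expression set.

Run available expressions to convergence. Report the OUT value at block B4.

Per-block solution:
  B0:  IN={}  OUT={}
  B1:  IN={}  OUT={c+e, c-c}
  B2:  IN={}  OUT={}
  B3:  IN={}  OUT={e-c}
  B4:  IN={}  OUT={f-f}
  B5:  IN={}  OUT={f+f}

Merge at B4: IN[B4] = OUT[B1] ∩ OUT[B3] = {}
Applying B4's transfer function to that IN value gives OUT[B4] (row B4 above).

Answer: {f-f}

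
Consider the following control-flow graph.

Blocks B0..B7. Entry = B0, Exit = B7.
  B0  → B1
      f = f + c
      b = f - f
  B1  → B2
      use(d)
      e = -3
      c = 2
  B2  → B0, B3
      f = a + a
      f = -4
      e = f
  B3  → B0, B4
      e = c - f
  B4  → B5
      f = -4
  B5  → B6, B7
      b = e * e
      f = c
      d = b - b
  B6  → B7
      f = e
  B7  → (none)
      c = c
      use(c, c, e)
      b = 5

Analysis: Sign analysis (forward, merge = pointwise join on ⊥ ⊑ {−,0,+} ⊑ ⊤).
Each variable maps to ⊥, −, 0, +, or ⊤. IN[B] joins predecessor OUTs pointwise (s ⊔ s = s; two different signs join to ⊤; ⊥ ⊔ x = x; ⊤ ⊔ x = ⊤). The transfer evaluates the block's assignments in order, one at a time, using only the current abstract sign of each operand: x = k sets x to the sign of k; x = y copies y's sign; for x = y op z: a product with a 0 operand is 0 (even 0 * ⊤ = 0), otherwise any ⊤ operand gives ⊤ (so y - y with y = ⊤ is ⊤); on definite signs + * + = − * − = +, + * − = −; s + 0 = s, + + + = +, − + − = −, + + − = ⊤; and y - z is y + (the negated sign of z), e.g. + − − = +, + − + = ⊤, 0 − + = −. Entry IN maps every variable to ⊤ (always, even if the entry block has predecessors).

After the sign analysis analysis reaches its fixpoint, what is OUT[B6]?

Converged values:
  B0: | IN=(all ⊤) | OUT=(all ⊤)
  B1: | IN=(all ⊤) | OUT={c:+, e:-; rest ⊤}
  B2: | IN={c:+, e:-; rest ⊤} | OUT={c:+, e:-, f:-; rest ⊤}
  B3: | IN={c:+, e:-, f:-; rest ⊤} | OUT={c:+, e:+, f:-; rest ⊤}
  B4: | IN={c:+, e:+, f:-; rest ⊤} | OUT={c:+, e:+, f:-; rest ⊤}
  B5: | IN={c:+, e:+, f:-; rest ⊤} | OUT={b:+, c:+, e:+, f:+; rest ⊤}
  B6: | IN={b:+, c:+, e:+, f:+; rest ⊤} | OUT={b:+, c:+, e:+, f:+; rest ⊤}
  B7: | IN={b:+, c:+, e:+, f:+; rest ⊤} | OUT={b:+, c:+, e:+, f:+; rest ⊤}

Merge at B6: IN[B6] = OUT[B5] = {a: ⊤, b: +, c: +, d: ⊤, e: +, f: +}
Applying B6's transfer function to that IN value gives OUT[B6] (row B6 above).

Answer: {a: ⊤, b: +, c: +, d: ⊤, e: +, f: +}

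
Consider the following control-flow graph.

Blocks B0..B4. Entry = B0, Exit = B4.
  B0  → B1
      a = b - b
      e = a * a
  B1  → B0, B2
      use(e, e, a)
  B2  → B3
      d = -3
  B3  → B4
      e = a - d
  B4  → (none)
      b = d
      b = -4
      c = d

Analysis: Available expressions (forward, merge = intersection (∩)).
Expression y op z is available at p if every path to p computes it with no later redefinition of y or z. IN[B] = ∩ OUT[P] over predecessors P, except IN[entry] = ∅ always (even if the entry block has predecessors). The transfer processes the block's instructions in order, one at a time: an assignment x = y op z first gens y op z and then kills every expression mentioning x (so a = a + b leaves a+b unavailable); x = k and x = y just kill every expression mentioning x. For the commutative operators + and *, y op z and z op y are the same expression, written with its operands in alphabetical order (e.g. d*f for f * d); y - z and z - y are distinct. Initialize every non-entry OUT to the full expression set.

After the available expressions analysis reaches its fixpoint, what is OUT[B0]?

Answer: {a*a, b-b}

Trace:
Converged values:
  B0:  IN={}  OUT={a*a, b-b}
  B1:  IN={a*a, b-b}  OUT={a*a, b-b}
  B2:  IN={a*a, b-b}  OUT={a*a, b-b}
  B3:  IN={a*a, b-b}  OUT={a*a, a-d, b-b}
  B4:  IN={a*a, a-d, b-b}  OUT={a*a, a-d}

Merge at B0 (entry node, so the boundary value {} is joined with the incoming edge(s)): IN[B0] = {} ∩ OUT[B1] = {}
Applying B0's transfer function to that IN value gives OUT[B0] (row B0 above).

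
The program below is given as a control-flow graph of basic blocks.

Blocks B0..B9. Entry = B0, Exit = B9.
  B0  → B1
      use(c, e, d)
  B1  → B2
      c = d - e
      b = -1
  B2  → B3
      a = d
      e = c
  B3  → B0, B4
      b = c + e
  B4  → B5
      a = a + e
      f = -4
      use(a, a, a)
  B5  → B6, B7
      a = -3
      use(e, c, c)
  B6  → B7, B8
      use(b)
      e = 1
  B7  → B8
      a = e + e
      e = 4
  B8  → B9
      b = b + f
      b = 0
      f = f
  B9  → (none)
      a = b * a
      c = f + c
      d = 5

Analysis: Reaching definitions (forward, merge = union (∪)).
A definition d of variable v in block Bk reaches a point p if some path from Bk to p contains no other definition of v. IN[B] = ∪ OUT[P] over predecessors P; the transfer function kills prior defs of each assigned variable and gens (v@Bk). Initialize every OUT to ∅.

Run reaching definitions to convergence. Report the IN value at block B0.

Answer: {a@B2, b@B3, c@B1, e@B2}

Trace:
Fixpoint table:
  B0:  IN={a@B2, b@B3, c@B1, e@B2}  OUT={a@B2, b@B3, c@B1, e@B2}
  B1:  IN={a@B2, b@B3, c@B1, e@B2}  OUT={a@B2, b@B1, c@B1, e@B2}
  B2:  IN={a@B2, b@B1, c@B1, e@B2}  OUT={a@B2, b@B1, c@B1, e@B2}
  B3:  IN={a@B2, b@B1, c@B1, e@B2}  OUT={a@B2, b@B3, c@B1, e@B2}
  B4:  IN={a@B2, b@B3, c@B1, e@B2}  OUT={a@B4, b@B3, c@B1, e@B2, f@B4}
  B5:  IN={a@B4, b@B3, c@B1, e@B2, f@B4}  OUT={a@B5, b@B3, c@B1, e@B2, f@B4}
  B6:  IN={a@B5, b@B3, c@B1, e@B2, f@B4}  OUT={a@B5, b@B3, c@B1, e@B6, f@B4}
  B7:  IN={a@B5, b@B3, c@B1, e@B2, e@B6, f@B4}  OUT={a@B7, b@B3, c@B1, e@B7, f@B4}
  B8:  IN={a@B5, a@B7, b@B3, c@B1, e@B6, e@B7, f@B4}  OUT={a@B5, a@B7, b@B8, c@B1, e@B6, e@B7, f@B8}
  B9:  IN={a@B5, a@B7, b@B8, c@B1, e@B6, e@B7, f@B8}  OUT={a@B9, b@B8, c@B9, d@B9, e@B6, e@B7, f@B8}

Merge at B0 (entry node, so the boundary value {} is joined with the incoming edge(s)): IN[B0] = {} ⊔ OUT[B3] = {a@B2, b@B3, c@B1, e@B2}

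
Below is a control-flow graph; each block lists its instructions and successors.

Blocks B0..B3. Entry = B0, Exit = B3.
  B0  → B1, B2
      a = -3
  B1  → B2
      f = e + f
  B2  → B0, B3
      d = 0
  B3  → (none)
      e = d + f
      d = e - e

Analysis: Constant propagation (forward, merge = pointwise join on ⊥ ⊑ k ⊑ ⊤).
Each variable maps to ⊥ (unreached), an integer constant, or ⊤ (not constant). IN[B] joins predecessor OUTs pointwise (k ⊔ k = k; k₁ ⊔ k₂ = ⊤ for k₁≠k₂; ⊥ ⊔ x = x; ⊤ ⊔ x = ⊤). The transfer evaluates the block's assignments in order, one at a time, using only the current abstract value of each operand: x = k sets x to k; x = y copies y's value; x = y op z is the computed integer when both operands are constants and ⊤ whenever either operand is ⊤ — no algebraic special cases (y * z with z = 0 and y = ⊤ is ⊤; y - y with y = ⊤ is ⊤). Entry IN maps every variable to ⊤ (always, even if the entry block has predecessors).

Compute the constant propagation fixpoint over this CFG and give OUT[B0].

Fixpoint table:
  B0:  IN=(all ⊤)  OUT={a:-3; rest ⊤}
  B1:  IN={a:-3; rest ⊤}  OUT={a:-3; rest ⊤}
  B2:  IN={a:-3; rest ⊤}  OUT={a:-3, d:0; rest ⊤}
  B3:  IN={a:-3, d:0; rest ⊤}  OUT={a:-3; rest ⊤}

Merge at B0 (entry node, so the boundary value (all ⊤) is joined with the incoming edge(s)): IN[B0] = (all ⊤) ⊔ OUT[B2] = {a: ⊤, b: ⊤, c: ⊤, d: ⊤, e: ⊤, f: ⊤}
Applying B0's transfer function to that IN value gives OUT[B0] (row B0 above).

Answer: {a: -3, b: ⊤, c: ⊤, d: ⊤, e: ⊤, f: ⊤}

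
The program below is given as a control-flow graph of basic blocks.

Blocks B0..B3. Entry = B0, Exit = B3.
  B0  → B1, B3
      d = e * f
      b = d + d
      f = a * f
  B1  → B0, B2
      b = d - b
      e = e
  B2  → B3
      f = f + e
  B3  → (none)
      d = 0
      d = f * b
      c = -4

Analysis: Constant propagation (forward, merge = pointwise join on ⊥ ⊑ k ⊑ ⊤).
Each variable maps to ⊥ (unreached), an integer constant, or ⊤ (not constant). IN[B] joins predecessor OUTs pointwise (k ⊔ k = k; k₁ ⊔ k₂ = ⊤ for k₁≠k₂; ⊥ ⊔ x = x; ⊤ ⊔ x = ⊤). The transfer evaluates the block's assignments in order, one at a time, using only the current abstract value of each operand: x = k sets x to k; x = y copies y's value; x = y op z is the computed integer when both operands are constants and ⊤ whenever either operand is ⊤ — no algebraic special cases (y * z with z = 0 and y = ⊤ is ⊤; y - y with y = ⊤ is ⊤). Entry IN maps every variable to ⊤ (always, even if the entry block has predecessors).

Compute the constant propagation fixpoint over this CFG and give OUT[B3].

Fixpoint table:
  B0:   IN=(all ⊤)   OUT=(all ⊤)
  B1:   IN=(all ⊤)   OUT=(all ⊤)
  B2:   IN=(all ⊤)   OUT=(all ⊤)
  B3:   IN=(all ⊤)   OUT={c:-4; rest ⊤}

Merge at B3: IN[B3] = OUT[B0] ⊔ OUT[B2] = {a: ⊤, b: ⊤, c: ⊤, d: ⊤, e: ⊤, f: ⊤}
Applying B3's transfer function to that IN value gives OUT[B3] (row B3 above).

Answer: {a: ⊤, b: ⊤, c: -4, d: ⊤, e: ⊤, f: ⊤}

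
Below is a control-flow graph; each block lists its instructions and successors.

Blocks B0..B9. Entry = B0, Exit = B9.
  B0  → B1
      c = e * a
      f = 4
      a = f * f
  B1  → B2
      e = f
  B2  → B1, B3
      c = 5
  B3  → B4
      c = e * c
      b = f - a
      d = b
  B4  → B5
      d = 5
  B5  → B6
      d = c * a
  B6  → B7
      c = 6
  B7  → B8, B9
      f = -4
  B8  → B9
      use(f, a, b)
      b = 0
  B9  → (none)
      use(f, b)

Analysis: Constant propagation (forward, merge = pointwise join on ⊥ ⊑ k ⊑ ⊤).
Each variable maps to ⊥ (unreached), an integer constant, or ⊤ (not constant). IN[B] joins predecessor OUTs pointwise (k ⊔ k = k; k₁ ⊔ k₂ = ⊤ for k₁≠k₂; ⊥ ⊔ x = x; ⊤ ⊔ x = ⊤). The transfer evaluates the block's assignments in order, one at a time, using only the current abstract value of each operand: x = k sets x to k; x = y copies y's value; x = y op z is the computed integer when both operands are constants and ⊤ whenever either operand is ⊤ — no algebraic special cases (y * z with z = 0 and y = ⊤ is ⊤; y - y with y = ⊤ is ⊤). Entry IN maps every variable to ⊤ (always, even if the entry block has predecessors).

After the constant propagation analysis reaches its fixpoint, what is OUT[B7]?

Answer: {a: 16, b: -12, c: 6, d: 320, e: 4, f: -4}

Derivation:
Converged values:
  B0: | IN=(all ⊤) | OUT={a:16, f:4; rest ⊤}
  B1: | IN={a:16, f:4; rest ⊤} | OUT={a:16, e:4, f:4; rest ⊤}
  B2: | IN={a:16, e:4, f:4; rest ⊤} | OUT={a:16, c:5, e:4, f:4; rest ⊤}
  B3: | IN={a:16, c:5, e:4, f:4; rest ⊤} | OUT={a:16, b:-12, c:20, d:-12, e:4, f:4; rest ⊤}
  B4: | IN={a:16, b:-12, c:20, d:-12, e:4, f:4; rest ⊤} | OUT={a:16, b:-12, c:20, d:5, e:4, f:4; rest ⊤}
  B5: | IN={a:16, b:-12, c:20, d:5, e:4, f:4; rest ⊤} | OUT={a:16, b:-12, c:20, d:320, e:4, f:4; rest ⊤}
  B6: | IN={a:16, b:-12, c:20, d:320, e:4, f:4; rest ⊤} | OUT={a:16, b:-12, c:6, d:320, e:4, f:4; rest ⊤}
  B7: | IN={a:16, b:-12, c:6, d:320, e:4, f:4; rest ⊤} | OUT={a:16, b:-12, c:6, d:320, e:4, f:-4; rest ⊤}
  B8: | IN={a:16, b:-12, c:6, d:320, e:4, f:-4; rest ⊤} | OUT={a:16, b:0, c:6, d:320, e:4, f:-4; rest ⊤}
  B9: | IN={a:16, c:6, d:320, e:4, f:-4; rest ⊤} | OUT={a:16, c:6, d:320, e:4, f:-4; rest ⊤}

Merge at B7: IN[B7] = OUT[B6] = {a: 16, b: -12, c: 6, d: 320, e: 4, f: 4}
Applying B7's transfer function to that IN value gives OUT[B7] (row B7 above).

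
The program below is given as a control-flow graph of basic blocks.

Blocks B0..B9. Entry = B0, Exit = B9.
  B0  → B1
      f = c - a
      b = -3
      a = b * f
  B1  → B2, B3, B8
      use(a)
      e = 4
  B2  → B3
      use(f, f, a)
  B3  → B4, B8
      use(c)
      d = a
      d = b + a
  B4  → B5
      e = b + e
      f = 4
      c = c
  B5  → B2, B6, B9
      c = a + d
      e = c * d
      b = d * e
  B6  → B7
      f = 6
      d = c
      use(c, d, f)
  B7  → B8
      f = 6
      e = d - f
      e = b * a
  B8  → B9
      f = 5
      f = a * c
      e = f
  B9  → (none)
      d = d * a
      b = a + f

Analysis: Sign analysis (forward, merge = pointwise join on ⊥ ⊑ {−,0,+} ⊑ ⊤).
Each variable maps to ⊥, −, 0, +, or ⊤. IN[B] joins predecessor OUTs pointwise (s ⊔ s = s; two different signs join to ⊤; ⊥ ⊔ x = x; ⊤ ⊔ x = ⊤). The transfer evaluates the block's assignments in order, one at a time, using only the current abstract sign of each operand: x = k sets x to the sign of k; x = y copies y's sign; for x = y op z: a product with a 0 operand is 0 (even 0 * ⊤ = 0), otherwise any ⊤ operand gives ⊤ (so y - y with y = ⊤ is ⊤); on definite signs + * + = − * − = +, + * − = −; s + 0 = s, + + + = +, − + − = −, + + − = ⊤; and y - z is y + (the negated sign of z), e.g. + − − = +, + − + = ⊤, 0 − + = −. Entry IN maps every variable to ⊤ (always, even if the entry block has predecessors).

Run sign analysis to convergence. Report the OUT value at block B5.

Answer: {a: ⊤, b: ⊤, c: ⊤, d: ⊤, e: ⊤, f: +}

Working:
Converged values:
  B0:   IN=(all ⊤)   OUT={b:-; rest ⊤}
  B1:   IN={b:-; rest ⊤}   OUT={b:-, e:+; rest ⊤}
  B2:   IN=(all ⊤)   OUT=(all ⊤)
  B3:   IN=(all ⊤)   OUT=(all ⊤)
  B4:   IN=(all ⊤)   OUT={f:+; rest ⊤}
  B5:   IN={f:+; rest ⊤}   OUT={f:+; rest ⊤}
  B6:   IN={f:+; rest ⊤}   OUT={f:+; rest ⊤}
  B7:   IN={f:+; rest ⊤}   OUT={f:+; rest ⊤}
  B8:   IN=(all ⊤)   OUT=(all ⊤)
  B9:   IN=(all ⊤)   OUT=(all ⊤)

Merge at B5: IN[B5] = OUT[B4] = {a: ⊤, b: ⊤, c: ⊤, d: ⊤, e: ⊤, f: +}
Applying B5's transfer function to that IN value gives OUT[B5] (row B5 above).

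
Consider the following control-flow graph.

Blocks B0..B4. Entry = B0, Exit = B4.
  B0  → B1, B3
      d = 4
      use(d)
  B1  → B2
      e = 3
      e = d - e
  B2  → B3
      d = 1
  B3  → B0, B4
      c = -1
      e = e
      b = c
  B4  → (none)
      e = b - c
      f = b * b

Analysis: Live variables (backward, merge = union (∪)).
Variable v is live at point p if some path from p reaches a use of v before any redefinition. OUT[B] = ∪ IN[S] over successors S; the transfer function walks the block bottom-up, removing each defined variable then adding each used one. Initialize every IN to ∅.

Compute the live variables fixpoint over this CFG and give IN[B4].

Answer: {b, c}

Trace:
Converged values:
  B0:   IN={e}   OUT={d, e}
  B1:   IN={d}   OUT={e}
  B2:   IN={e}   OUT={e}
  B3:   IN={e}   OUT={b, c, e}
  B4:   IN={b, c}   OUT={}

B4 is the boundary node: OUT[B4] = {}
Applying B4's transfer function to that OUT value gives IN[B4] (row B4 above).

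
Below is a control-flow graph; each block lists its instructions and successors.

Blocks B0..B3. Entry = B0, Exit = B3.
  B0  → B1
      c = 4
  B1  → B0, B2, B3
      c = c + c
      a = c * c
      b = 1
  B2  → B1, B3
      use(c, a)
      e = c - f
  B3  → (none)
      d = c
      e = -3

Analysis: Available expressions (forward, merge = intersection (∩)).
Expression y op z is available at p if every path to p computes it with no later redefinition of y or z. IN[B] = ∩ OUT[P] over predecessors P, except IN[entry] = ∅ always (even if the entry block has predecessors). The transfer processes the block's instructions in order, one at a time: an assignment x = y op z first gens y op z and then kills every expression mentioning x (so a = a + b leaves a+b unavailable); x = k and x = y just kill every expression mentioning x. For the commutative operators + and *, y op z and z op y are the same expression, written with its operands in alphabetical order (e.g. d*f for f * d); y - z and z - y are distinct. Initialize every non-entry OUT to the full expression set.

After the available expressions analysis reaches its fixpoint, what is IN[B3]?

Per-block solution:
  B0:  IN={}  OUT={}
  B1:  IN={}  OUT={c*c}
  B2:  IN={c*c}  OUT={c*c, c-f}
  B3:  IN={c*c}  OUT={c*c}

Merge at B3: IN[B3] = OUT[B1] ∩ OUT[B2] = {c*c}

Answer: {c*c}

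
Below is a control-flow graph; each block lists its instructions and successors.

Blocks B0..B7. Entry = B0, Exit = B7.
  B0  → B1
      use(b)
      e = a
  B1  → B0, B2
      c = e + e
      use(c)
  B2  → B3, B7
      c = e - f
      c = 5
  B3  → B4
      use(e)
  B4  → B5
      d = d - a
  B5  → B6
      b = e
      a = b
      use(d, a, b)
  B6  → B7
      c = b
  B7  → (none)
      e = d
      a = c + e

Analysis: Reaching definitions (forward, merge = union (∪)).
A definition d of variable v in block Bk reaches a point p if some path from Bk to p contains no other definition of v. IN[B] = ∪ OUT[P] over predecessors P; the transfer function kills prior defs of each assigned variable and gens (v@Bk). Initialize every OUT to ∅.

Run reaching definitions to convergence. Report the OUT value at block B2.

Converged values:
  B0:  IN={c@B1, e@B0}  OUT={c@B1, e@B0}
  B1:  IN={c@B1, e@B0}  OUT={c@B1, e@B0}
  B2:  IN={c@B1, e@B0}  OUT={c@B2, e@B0}
  B3:  IN={c@B2, e@B0}  OUT={c@B2, e@B0}
  B4:  IN={c@B2, e@B0}  OUT={c@B2, d@B4, e@B0}
  B5:  IN={c@B2, d@B4, e@B0}  OUT={a@B5, b@B5, c@B2, d@B4, e@B0}
  B6:  IN={a@B5, b@B5, c@B2, d@B4, e@B0}  OUT={a@B5, b@B5, c@B6, d@B4, e@B0}
  B7:  IN={a@B5, b@B5, c@B2, c@B6, d@B4, e@B0}  OUT={a@B7, b@B5, c@B2, c@B6, d@B4, e@B7}

Merge at B2: IN[B2] = OUT[B1] = {c@B1, e@B0}
Applying B2's transfer function to that IN value gives OUT[B2] (row B2 above).

Answer: {c@B2, e@B0}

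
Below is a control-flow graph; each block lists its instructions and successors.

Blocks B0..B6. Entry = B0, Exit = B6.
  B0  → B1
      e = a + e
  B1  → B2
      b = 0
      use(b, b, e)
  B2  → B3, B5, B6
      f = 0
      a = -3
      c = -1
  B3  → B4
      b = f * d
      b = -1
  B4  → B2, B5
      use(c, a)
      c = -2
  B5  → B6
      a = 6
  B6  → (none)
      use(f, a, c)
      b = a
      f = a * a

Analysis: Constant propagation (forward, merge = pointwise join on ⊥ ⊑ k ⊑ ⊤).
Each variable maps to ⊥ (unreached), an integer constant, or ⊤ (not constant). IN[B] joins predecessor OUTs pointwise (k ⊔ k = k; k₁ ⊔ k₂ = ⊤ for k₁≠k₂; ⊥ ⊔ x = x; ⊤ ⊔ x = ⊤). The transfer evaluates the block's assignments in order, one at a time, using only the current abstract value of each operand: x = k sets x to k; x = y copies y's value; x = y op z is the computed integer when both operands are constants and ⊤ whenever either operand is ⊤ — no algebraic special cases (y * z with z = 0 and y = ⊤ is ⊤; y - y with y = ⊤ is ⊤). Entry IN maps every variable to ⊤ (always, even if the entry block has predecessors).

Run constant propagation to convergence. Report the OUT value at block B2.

Answer: {a: -3, b: ⊤, c: -1, d: ⊤, e: ⊤, f: 0}

Derivation:
Converged values:
  B0:   IN=(all ⊤)   OUT=(all ⊤)
  B1:   IN=(all ⊤)   OUT={b:0; rest ⊤}
  B2:   IN=(all ⊤)   OUT={a:-3, c:-1, f:0; rest ⊤}
  B3:   IN={a:-3, c:-1, f:0; rest ⊤}   OUT={a:-3, b:-1, c:-1, f:0; rest ⊤}
  B4:   IN={a:-3, b:-1, c:-1, f:0; rest ⊤}   OUT={a:-3, b:-1, c:-2, f:0; rest ⊤}
  B5:   IN={a:-3, f:0; rest ⊤}   OUT={a:6, f:0; rest ⊤}
  B6:   IN={f:0; rest ⊤}   OUT=(all ⊤)

Merge at B2: IN[B2] = OUT[B1] ⊔ OUT[B4] = {a: ⊤, b: ⊤, c: ⊤, d: ⊤, e: ⊤, f: ⊤}
Applying B2's transfer function to that IN value gives OUT[B2] (row B2 above).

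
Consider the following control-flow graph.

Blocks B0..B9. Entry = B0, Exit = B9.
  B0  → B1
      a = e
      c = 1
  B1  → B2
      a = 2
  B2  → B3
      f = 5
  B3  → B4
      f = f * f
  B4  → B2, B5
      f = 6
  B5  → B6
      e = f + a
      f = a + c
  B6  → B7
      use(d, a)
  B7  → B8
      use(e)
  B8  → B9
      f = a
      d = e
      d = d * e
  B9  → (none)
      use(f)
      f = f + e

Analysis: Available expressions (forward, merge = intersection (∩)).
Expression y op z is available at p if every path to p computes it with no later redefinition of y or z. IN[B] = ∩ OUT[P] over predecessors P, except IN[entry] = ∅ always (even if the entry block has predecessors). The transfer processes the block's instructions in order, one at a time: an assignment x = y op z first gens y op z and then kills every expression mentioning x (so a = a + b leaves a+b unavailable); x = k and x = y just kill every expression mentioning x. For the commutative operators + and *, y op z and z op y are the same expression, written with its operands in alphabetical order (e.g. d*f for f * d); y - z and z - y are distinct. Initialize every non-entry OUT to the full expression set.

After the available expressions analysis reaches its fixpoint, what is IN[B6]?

Answer: {a+c}

Working:
Per-block solution:
  B0:   IN={}   OUT={}
  B1:   IN={}   OUT={}
  B2:   IN={}   OUT={}
  B3:   IN={}   OUT={}
  B4:   IN={}   OUT={}
  B5:   IN={}   OUT={a+c}
  B6:   IN={a+c}   OUT={a+c}
  B7:   IN={a+c}   OUT={a+c}
  B8:   IN={a+c}   OUT={a+c}
  B9:   IN={a+c}   OUT={a+c}

Merge at B6: IN[B6] = OUT[B5] = {a+c}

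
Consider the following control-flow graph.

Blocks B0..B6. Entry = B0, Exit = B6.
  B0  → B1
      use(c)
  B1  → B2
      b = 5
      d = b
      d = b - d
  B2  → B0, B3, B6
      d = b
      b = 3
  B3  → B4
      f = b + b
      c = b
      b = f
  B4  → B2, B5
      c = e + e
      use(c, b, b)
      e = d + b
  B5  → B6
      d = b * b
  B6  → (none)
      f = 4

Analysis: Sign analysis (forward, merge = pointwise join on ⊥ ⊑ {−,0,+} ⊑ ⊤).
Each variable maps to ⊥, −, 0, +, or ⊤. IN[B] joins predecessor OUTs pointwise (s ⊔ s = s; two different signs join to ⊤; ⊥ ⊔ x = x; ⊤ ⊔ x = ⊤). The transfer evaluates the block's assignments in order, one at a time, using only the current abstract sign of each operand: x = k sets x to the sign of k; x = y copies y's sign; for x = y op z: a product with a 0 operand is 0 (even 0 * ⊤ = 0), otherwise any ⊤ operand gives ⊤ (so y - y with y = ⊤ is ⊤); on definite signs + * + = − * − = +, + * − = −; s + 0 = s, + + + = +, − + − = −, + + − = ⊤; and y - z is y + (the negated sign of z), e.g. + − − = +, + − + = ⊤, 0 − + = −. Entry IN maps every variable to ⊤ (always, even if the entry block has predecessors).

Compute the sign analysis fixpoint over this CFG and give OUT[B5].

Converged values:
  B0: | IN=(all ⊤) | OUT=(all ⊤)
  B1: | IN=(all ⊤) | OUT={b:+; rest ⊤}
  B2: | IN={b:+; rest ⊤} | OUT={b:+, d:+; rest ⊤}
  B3: | IN={b:+, d:+; rest ⊤} | OUT={b:+, c:+, d:+, f:+; rest ⊤}
  B4: | IN={b:+, c:+, d:+, f:+; rest ⊤} | OUT={b:+, d:+, e:+, f:+; rest ⊤}
  B5: | IN={b:+, d:+, e:+, f:+; rest ⊤} | OUT={b:+, d:+, e:+, f:+; rest ⊤}
  B6: | IN={b:+, d:+; rest ⊤} | OUT={b:+, d:+, f:+; rest ⊤}

Merge at B5: IN[B5] = OUT[B4] = {a: ⊤, b: +, c: ⊤, d: +, e: +, f: +}
Applying B5's transfer function to that IN value gives OUT[B5] (row B5 above).

Answer: {a: ⊤, b: +, c: ⊤, d: +, e: +, f: +}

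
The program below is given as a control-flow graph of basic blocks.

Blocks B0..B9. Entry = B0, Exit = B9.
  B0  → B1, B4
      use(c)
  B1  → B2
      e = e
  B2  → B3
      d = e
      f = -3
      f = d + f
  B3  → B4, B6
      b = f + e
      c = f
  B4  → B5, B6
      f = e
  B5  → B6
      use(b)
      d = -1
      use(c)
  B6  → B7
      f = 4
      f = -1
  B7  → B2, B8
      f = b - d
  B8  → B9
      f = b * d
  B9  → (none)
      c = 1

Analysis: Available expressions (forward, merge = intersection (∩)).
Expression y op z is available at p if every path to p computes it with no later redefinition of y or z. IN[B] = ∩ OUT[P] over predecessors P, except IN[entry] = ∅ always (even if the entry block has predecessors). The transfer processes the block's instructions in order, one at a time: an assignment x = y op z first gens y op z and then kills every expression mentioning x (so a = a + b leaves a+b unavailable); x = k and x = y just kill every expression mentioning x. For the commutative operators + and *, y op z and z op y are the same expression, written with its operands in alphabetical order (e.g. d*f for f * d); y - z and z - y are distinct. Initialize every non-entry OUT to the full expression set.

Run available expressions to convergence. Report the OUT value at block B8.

Answer: {b*d, b-d}

Derivation:
Per-block solution:
  B0:   IN={}   OUT={}
  B1:   IN={}   OUT={}
  B2:   IN={}   OUT={}
  B3:   IN={}   OUT={e+f}
  B4:   IN={}   OUT={}
  B5:   IN={}   OUT={}
  B6:   IN={}   OUT={}
  B7:   IN={}   OUT={b-d}
  B8:   IN={b-d}   OUT={b*d, b-d}
  B9:   IN={b*d, b-d}   OUT={b*d, b-d}

Merge at B8: IN[B8] = OUT[B7] = {b-d}
Applying B8's transfer function to that IN value gives OUT[B8] (row B8 above).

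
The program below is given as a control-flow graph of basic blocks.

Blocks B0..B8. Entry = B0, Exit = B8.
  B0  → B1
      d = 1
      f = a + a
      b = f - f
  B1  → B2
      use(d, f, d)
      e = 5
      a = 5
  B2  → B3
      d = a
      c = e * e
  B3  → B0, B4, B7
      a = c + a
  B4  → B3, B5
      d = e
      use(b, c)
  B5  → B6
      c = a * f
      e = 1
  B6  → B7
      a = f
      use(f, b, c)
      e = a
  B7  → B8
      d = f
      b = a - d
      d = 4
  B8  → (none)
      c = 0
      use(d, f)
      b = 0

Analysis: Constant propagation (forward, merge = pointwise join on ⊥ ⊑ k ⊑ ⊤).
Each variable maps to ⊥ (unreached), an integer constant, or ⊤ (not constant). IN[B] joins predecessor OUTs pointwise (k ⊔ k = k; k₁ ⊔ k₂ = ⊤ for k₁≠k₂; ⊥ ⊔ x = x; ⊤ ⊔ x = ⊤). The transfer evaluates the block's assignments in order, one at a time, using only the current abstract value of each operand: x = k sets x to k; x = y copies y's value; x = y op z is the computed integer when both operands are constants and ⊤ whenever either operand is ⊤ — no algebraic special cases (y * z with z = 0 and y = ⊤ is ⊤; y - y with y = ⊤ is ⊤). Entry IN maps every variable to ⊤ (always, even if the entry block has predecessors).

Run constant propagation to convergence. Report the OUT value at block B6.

Fixpoint table:
  B0:   IN=(all ⊤)   OUT={d:1; rest ⊤}
  B1:   IN={d:1; rest ⊤}   OUT={a:5, d:1, e:5; rest ⊤}
  B2:   IN={a:5, d:1, e:5; rest ⊤}   OUT={a:5, c:25, d:5, e:5; rest ⊤}
  B3:   IN={c:25, d:5, e:5; rest ⊤}   OUT={c:25, d:5, e:5; rest ⊤}
  B4:   IN={c:25, d:5, e:5; rest ⊤}   OUT={c:25, d:5, e:5; rest ⊤}
  B5:   IN={c:25, d:5, e:5; rest ⊤}   OUT={d:5, e:1; rest ⊤}
  B6:   IN={d:5, e:1; rest ⊤}   OUT={d:5; rest ⊤}
  B7:   IN={d:5; rest ⊤}   OUT={d:4; rest ⊤}
  B8:   IN={d:4; rest ⊤}   OUT={b:0, c:0, d:4; rest ⊤}

Merge at B6: IN[B6] = OUT[B5] = {a: ⊤, b: ⊤, c: ⊤, d: 5, e: 1, f: ⊤}
Applying B6's transfer function to that IN value gives OUT[B6] (row B6 above).

Answer: {a: ⊤, b: ⊤, c: ⊤, d: 5, e: ⊤, f: ⊤}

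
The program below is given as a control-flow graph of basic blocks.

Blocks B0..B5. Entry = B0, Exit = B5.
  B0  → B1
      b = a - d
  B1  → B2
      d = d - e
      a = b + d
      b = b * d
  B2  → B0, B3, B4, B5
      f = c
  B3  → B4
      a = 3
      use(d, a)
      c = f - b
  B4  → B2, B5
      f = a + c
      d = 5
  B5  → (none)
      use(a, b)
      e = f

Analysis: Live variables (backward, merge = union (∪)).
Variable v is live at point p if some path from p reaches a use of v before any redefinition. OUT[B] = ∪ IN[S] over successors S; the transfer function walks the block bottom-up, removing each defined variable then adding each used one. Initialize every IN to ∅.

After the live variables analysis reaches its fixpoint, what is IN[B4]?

Per-block solution:
  B0: | IN={a, c, d, e} | OUT={b, c, d, e}
  B1: | IN={b, c, d, e} | OUT={a, b, c, d, e}
  B2: | IN={a, b, c, d, e} | OUT={a, b, c, d, e, f}
  B3: | IN={b, d, e, f} | OUT={a, b, c, e}
  B4: | IN={a, b, c, e} | OUT={a, b, c, d, e, f}
  B5: | IN={a, b, f} | OUT={}

Merge at B4: OUT[B4] = IN[B2] ⊔ IN[B5] = {a, b, c, d, e, f}
Applying B4's transfer function to that OUT value gives IN[B4] (row B4 above).

Answer: {a, b, c, e}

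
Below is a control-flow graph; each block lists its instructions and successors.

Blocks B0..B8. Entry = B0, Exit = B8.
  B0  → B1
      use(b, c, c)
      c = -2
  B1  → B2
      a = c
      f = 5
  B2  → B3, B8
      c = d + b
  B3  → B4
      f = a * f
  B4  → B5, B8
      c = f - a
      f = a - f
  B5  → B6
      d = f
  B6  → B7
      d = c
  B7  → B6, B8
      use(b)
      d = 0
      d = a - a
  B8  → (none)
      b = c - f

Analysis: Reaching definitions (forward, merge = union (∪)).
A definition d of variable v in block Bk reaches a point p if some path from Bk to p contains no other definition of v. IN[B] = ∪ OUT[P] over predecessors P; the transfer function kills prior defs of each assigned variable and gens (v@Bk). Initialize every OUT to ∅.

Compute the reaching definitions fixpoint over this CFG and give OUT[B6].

Answer: {a@B1, c@B4, d@B6, f@B4}

Trace:
Converged values:
  B0: | IN={} | OUT={c@B0}
  B1: | IN={c@B0} | OUT={a@B1, c@B0, f@B1}
  B2: | IN={a@B1, c@B0, f@B1} | OUT={a@B1, c@B2, f@B1}
  B3: | IN={a@B1, c@B2, f@B1} | OUT={a@B1, c@B2, f@B3}
  B4: | IN={a@B1, c@B2, f@B3} | OUT={a@B1, c@B4, f@B4}
  B5: | IN={a@B1, c@B4, f@B4} | OUT={a@B1, c@B4, d@B5, f@B4}
  B6: | IN={a@B1, c@B4, d@B5, d@B7, f@B4} | OUT={a@B1, c@B4, d@B6, f@B4}
  B7: | IN={a@B1, c@B4, d@B6, f@B4} | OUT={a@B1, c@B4, d@B7, f@B4}
  B8: | IN={a@B1, c@B2, c@B4, d@B7, f@B1, f@B4} | OUT={a@B1, b@B8, c@B2, c@B4, d@B7, f@B1, f@B4}

Merge at B6: IN[B6] = OUT[B5] ⊔ OUT[B7] = {a@B1, c@B4, d@B5, d@B7, f@B4}
Applying B6's transfer function to that IN value gives OUT[B6] (row B6 above).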